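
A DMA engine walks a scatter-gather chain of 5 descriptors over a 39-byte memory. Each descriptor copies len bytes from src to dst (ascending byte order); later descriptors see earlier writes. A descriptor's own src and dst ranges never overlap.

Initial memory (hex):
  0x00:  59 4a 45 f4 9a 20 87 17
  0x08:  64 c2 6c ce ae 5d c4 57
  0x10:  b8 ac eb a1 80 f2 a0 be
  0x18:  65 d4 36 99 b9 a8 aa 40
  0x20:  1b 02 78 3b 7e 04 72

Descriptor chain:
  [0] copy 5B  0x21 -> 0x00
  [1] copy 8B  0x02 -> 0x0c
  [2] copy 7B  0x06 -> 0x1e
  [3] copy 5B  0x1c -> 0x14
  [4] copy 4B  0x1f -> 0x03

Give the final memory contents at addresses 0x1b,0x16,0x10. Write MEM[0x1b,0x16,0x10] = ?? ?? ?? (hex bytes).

#0 dst[0x00+5] := {0x02,0x78,0x3b,0x7e,0x04}
#1 dst[0x0c+8] := {0x3b,0x7e,0x04,0x20,0x87,0x17,0x64,0xc2}
#2 dst[0x1e+7] := {0x87,0x17,0x64,0xc2,0x6c,0xce,0x3b}
#3 dst[0x14+5] := {0xb9,0xa8,0x87,0x17,0x64}
#4 dst[0x03+4] := {0x17,0x64,0xc2,0x6c}
query mem[0x1b]=0x99, mem[0x16]=0x87, mem[0x10]=0x87

MEM[0x1b,0x16,0x10] = 99 87 87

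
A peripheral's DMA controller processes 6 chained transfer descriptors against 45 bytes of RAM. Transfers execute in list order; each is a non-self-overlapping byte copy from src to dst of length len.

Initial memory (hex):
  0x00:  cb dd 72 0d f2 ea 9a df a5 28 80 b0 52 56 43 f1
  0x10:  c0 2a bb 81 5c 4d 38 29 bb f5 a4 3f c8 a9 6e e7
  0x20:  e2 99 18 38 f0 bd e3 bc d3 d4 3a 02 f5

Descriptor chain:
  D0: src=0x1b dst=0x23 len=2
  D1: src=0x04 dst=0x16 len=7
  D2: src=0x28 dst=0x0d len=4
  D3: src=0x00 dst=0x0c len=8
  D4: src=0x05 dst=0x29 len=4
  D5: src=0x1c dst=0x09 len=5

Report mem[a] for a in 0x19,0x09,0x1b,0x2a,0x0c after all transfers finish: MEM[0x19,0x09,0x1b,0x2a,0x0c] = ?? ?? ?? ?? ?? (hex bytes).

MEM[0x19,0x09,0x1b,0x2a,0x0c] = df 80 28 9a e7

#0 dst[0x23+2] := {0x3f,0xc8}
#1 dst[0x16+7] := {0xf2,0xea,0x9a,0xdf,0xa5,0x28,0x80}
#2 dst[0x0d+4] := {0xd3,0xd4,0x3a,0x02}
#3 dst[0x0c+8] := {0xcb,0xdd,0x72,0x0d,0xf2,0xea,0x9a,0xdf}
#4 dst[0x29+4] := {0xea,0x9a,0xdf,0xa5}
#5 dst[0x09+5] := {0x80,0xa9,0x6e,0xe7,0xe2}
query mem[0x19]=0xdf, mem[0x09]=0x80, mem[0x1b]=0x28, mem[0x2a]=0x9a, mem[0x0c]=0xe7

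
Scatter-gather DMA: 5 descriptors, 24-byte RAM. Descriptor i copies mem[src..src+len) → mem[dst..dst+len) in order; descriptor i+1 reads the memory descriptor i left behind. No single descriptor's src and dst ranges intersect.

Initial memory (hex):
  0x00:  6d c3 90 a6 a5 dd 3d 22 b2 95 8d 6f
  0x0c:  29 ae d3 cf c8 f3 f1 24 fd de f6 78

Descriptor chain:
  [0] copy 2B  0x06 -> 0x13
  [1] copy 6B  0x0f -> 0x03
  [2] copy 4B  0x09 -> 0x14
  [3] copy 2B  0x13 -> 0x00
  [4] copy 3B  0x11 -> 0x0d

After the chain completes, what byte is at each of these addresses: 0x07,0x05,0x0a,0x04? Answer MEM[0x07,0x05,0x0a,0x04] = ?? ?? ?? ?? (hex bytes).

#0 dst[0x13+2] := {0x3d,0x22}
#1 dst[0x03+6] := {0xcf,0xc8,0xf3,0xf1,0x3d,0x22}
#2 dst[0x14+4] := {0x95,0x8d,0x6f,0x29}
#3 dst[0x00+2] := {0x3d,0x95}
#4 dst[0x0d+3] := {0xf3,0xf1,0x3d}
query mem[0x07]=0x3d, mem[0x05]=0xf3, mem[0x0a]=0x8d, mem[0x04]=0xc8

MEM[0x07,0x05,0x0a,0x04] = 3d f3 8d c8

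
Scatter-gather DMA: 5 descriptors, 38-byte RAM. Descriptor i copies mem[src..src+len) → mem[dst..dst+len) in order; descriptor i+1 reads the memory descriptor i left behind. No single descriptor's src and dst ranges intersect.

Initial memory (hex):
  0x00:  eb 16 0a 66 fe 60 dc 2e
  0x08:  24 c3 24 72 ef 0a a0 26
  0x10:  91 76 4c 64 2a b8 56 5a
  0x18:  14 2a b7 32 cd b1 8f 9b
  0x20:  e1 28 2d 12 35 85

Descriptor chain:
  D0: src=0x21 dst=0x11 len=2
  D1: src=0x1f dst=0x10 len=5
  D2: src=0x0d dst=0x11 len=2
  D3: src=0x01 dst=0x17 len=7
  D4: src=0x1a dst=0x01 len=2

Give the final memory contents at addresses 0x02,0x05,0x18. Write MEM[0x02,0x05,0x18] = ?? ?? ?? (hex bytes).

MEM[0x02,0x05,0x18] = 60 60 0a

#0 dst[0x11+2] := {0x28,0x2d}
#1 dst[0x10+5] := {0x9b,0xe1,0x28,0x2d,0x12}
#2 dst[0x11+2] := {0x0a,0xa0}
#3 dst[0x17+7] := {0x16,0x0a,0x66,0xfe,0x60,0xdc,0x2e}
#4 dst[0x01+2] := {0xfe,0x60}
query mem[0x02]=0x60, mem[0x05]=0x60, mem[0x18]=0x0a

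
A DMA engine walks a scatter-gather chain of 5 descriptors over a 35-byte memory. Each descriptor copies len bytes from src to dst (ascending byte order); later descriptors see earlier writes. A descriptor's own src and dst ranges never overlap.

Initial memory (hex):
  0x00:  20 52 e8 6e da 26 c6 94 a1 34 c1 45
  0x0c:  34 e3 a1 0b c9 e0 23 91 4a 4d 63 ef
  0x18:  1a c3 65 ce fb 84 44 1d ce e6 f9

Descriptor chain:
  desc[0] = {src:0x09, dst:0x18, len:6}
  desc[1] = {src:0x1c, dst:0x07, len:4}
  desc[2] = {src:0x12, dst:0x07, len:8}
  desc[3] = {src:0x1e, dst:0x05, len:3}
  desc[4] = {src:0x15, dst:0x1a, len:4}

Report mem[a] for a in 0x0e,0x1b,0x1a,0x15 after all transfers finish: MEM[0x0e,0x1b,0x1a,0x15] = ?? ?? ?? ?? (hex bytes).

MEM[0x0e,0x1b,0x1a,0x15] = c1 63 4d 4d

D0: mem[0x18..0x1d] <- [34 c1 45 34 e3 a1]
D1: mem[0x07..0x0a] <- [e3 a1 44 1d]
D2: mem[0x07..0x0e] <- [23 91 4a 4d 63 ef 34 c1]
D3: mem[0x05..0x07] <- [44 1d ce]
D4: mem[0x1a..0x1d] <- [4d 63 ef 34]
query mem[0x0e]=0xc1, mem[0x1b]=0x63, mem[0x1a]=0x4d, mem[0x15]=0x4d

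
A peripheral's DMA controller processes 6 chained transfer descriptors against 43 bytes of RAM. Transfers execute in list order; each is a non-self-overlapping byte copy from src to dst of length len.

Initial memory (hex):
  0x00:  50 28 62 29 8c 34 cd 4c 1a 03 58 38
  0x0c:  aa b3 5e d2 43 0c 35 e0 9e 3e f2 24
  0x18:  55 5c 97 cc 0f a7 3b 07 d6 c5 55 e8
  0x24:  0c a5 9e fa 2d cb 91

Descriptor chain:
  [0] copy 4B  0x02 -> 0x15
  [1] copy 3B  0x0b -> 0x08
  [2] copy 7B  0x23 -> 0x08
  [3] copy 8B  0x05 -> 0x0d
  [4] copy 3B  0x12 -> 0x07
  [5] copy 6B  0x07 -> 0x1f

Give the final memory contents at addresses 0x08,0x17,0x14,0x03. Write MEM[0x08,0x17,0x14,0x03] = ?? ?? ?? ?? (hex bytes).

[0] 0x02->0x15 len=4 : 62 29 8c 34
[1] 0x0b->0x08 len=3 : 38 aa b3
[2] 0x23->0x08 len=7 : e8 0c a5 9e fa 2d cb
[3] 0x05->0x0d len=8 : 34 cd 4c e8 0c a5 9e fa
[4] 0x12->0x07 len=3 : a5 9e fa
[5] 0x07->0x1f len=6 : a5 9e fa a5 9e fa
query mem[0x08]=0x9e, mem[0x17]=0x8c, mem[0x14]=0xfa, mem[0x03]=0x29

MEM[0x08,0x17,0x14,0x03] = 9e 8c fa 29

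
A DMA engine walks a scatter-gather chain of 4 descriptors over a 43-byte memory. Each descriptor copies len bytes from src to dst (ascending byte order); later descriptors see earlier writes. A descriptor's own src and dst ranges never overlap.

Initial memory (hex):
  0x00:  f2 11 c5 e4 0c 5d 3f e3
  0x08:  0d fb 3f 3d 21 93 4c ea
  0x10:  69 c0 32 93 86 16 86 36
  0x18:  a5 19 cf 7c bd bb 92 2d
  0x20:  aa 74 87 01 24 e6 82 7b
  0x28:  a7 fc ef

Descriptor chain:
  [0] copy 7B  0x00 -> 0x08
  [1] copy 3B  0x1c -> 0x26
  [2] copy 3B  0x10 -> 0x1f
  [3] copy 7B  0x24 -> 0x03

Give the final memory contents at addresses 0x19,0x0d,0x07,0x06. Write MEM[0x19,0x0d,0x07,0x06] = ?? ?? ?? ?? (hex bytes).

MEM[0x19,0x0d,0x07,0x06] = 19 5d 92 bb

#0 dst[0x08+7] := {0xf2,0x11,0xc5,0xe4,0x0c,0x5d,0x3f}
#1 dst[0x26+3] := {0xbd,0xbb,0x92}
#2 dst[0x1f+3] := {0x69,0xc0,0x32}
#3 dst[0x03+7] := {0x24,0xe6,0xbd,0xbb,0x92,0xfc,0xef}
query mem[0x19]=0x19, mem[0x0d]=0x5d, mem[0x07]=0x92, mem[0x06]=0xbb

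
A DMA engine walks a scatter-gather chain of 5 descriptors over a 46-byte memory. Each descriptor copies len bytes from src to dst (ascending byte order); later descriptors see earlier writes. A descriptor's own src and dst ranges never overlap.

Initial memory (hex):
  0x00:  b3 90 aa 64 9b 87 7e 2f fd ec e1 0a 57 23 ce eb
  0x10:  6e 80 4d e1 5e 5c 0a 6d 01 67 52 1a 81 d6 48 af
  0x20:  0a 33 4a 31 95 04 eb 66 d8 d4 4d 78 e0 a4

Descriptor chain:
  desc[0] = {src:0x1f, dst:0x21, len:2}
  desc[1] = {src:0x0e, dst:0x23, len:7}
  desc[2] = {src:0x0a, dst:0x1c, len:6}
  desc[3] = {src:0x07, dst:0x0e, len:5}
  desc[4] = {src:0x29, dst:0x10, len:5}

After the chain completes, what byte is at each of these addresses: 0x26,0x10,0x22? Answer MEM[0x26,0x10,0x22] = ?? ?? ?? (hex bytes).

  after D0: wrote 2B at 0x21 = af0a
  after D1: wrote 7B at 0x23 = ceeb6e804de15e
  after D2: wrote 6B at 0x1c = e10a5723ceeb
  after D3: wrote 5B at 0x0e = 2ffdece10a
  after D4: wrote 5B at 0x10 = 5e4d78e0a4
query mem[0x26]=0x80, mem[0x10]=0x5e, mem[0x22]=0x0a

MEM[0x26,0x10,0x22] = 80 5e 0a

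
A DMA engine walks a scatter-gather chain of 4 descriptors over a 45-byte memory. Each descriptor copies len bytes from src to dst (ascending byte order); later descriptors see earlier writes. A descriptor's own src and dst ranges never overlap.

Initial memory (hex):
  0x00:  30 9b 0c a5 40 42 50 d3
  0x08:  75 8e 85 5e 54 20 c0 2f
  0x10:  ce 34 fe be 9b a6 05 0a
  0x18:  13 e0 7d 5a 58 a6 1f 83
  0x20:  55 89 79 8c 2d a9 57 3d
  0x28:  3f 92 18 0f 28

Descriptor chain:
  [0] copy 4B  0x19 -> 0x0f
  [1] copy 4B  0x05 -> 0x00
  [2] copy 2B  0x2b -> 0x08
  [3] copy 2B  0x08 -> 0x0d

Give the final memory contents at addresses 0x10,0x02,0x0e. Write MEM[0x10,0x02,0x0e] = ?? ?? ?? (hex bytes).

MEM[0x10,0x02,0x0e] = 7d d3 28

  after D0: wrote 4B at 0x0f = e07d5a58
  after D1: wrote 4B at 0x00 = 4250d375
  after D2: wrote 2B at 0x08 = 0f28
  after D3: wrote 2B at 0x0d = 0f28
query mem[0x10]=0x7d, mem[0x02]=0xd3, mem[0x0e]=0x28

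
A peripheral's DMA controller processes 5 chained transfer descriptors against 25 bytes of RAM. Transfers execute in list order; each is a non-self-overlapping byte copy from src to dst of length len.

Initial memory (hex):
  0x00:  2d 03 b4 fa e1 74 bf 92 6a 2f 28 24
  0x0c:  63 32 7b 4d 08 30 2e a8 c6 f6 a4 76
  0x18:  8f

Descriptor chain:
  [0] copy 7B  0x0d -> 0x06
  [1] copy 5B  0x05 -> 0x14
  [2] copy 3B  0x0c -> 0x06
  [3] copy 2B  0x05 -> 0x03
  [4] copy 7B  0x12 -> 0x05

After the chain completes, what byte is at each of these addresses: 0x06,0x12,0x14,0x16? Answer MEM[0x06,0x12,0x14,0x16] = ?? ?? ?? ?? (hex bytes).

MEM[0x06,0x12,0x14,0x16] = a8 2e 74 7b

#0 dst[0x06+7] := {0x32,0x7b,0x4d,0x08,0x30,0x2e,0xa8}
#1 dst[0x14+5] := {0x74,0x32,0x7b,0x4d,0x08}
#2 dst[0x06+3] := {0xa8,0x32,0x7b}
#3 dst[0x03+2] := {0x74,0xa8}
#4 dst[0x05+7] := {0x2e,0xa8,0x74,0x32,0x7b,0x4d,0x08}
query mem[0x06]=0xa8, mem[0x12]=0x2e, mem[0x14]=0x74, mem[0x16]=0x7b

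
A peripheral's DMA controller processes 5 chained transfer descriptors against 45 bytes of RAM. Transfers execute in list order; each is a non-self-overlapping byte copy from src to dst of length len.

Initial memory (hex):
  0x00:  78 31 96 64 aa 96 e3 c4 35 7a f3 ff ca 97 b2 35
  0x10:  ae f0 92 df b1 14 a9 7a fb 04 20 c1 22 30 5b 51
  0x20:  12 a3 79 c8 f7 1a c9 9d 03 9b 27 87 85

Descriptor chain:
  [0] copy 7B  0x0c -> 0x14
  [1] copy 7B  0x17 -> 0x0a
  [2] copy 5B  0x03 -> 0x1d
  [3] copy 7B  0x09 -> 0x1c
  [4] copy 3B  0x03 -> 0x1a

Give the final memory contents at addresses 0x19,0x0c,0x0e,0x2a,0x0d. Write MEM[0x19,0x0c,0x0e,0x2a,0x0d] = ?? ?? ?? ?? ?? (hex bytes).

  after D0: wrote 7B at 0x14 = ca97b235aef092
  after D1: wrote 7B at 0x0a = 35aef092c12230
  after D2: wrote 5B at 0x1d = 64aa96e3c4
  after D3: wrote 7B at 0x1c = 7a35aef092c122
  after D4: wrote 3B at 0x1a = 64aa96
query mem[0x19]=0xf0, mem[0x0c]=0xf0, mem[0x0e]=0xc1, mem[0x2a]=0x27, mem[0x0d]=0x92

MEM[0x19,0x0c,0x0e,0x2a,0x0d] = f0 f0 c1 27 92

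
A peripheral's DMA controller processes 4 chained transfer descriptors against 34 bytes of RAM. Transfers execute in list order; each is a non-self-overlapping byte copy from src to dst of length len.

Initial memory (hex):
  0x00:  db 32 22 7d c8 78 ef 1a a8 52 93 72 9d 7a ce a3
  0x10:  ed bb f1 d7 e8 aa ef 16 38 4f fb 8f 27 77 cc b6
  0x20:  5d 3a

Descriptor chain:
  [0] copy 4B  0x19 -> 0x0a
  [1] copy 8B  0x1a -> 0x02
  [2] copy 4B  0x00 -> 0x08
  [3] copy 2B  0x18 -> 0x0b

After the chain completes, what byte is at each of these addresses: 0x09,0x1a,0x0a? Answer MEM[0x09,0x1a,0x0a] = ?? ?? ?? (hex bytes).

MEM[0x09,0x1a,0x0a] = 32 fb fb

#0 dst[0x0a+4] := {0x4f,0xfb,0x8f,0x27}
#1 dst[0x02+8] := {0xfb,0x8f,0x27,0x77,0xcc,0xb6,0x5d,0x3a}
#2 dst[0x08+4] := {0xdb,0x32,0xfb,0x8f}
#3 dst[0x0b+2] := {0x38,0x4f}
query mem[0x09]=0x32, mem[0x1a]=0xfb, mem[0x0a]=0xfb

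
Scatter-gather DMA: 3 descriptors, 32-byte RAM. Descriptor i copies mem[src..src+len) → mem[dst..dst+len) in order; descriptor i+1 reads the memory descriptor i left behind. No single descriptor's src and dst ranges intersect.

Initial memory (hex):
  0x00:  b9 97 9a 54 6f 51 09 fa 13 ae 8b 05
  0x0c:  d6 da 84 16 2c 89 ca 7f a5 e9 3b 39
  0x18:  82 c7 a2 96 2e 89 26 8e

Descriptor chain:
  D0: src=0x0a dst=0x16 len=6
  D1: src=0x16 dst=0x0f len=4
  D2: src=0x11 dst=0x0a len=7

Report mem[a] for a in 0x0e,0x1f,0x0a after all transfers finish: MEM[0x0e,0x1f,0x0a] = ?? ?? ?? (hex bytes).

MEM[0x0e,0x1f,0x0a] = e9 8e d6

#0 dst[0x16+6] := {0x8b,0x05,0xd6,0xda,0x84,0x16}
#1 dst[0x0f+4] := {0x8b,0x05,0xd6,0xda}
#2 dst[0x0a+7] := {0xd6,0xda,0x7f,0xa5,0xe9,0x8b,0x05}
query mem[0x0e]=0xe9, mem[0x1f]=0x8e, mem[0x0a]=0xd6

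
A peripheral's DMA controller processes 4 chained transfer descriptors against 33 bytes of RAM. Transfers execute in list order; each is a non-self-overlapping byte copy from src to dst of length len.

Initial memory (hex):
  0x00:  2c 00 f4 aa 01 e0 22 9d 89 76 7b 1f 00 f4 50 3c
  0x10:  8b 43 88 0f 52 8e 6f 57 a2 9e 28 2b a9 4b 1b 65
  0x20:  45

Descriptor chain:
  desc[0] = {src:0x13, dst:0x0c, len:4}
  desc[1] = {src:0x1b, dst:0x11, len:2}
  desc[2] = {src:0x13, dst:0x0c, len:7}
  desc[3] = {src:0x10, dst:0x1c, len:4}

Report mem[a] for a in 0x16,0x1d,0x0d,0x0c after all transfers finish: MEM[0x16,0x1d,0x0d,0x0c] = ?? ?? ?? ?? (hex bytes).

  after D0: wrote 4B at 0x0c = 0f528e6f
  after D1: wrote 2B at 0x11 = 2ba9
  after D2: wrote 7B at 0x0c = 0f528e6f57a29e
  after D3: wrote 4B at 0x1c = 57a29e0f
query mem[0x16]=0x6f, mem[0x1d]=0xa2, mem[0x0d]=0x52, mem[0x0c]=0x0f

MEM[0x16,0x1d,0x0d,0x0c] = 6f a2 52 0f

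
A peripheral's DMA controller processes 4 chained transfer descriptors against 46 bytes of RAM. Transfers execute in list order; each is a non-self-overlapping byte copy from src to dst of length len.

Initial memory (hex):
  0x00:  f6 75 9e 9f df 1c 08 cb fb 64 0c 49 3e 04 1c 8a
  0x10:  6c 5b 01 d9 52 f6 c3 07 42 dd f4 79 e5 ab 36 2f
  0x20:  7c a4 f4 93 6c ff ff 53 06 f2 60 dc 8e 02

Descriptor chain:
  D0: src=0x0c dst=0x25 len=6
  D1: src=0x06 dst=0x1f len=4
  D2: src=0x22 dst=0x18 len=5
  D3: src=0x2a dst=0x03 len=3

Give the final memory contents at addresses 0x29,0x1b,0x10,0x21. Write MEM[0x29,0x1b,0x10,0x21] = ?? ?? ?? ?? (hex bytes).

MEM[0x29,0x1b,0x10,0x21] = 6c 3e 6c fb

#0 dst[0x25+6] := {0x3e,0x04,0x1c,0x8a,0x6c,0x5b}
#1 dst[0x1f+4] := {0x08,0xcb,0xfb,0x64}
#2 dst[0x18+5] := {0x64,0x93,0x6c,0x3e,0x04}
#3 dst[0x03+3] := {0x5b,0xdc,0x8e}
query mem[0x29]=0x6c, mem[0x1b]=0x3e, mem[0x10]=0x6c, mem[0x21]=0xfb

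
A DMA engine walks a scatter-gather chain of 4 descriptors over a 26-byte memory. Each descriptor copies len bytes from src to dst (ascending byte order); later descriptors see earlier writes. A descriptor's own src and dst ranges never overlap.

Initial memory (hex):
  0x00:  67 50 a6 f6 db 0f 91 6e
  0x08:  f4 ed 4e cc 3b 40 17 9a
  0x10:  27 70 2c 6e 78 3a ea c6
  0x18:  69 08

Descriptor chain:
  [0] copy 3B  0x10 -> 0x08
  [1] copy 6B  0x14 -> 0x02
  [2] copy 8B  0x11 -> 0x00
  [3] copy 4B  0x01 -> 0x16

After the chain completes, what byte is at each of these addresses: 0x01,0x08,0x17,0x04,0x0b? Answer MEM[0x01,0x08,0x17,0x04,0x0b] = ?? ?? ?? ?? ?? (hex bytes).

D0: mem[0x08..0x0a] <- [27 70 2c]
D1: mem[0x02..0x07] <- [78 3a ea c6 69 08]
D2: mem[0x00..0x07] <- [70 2c 6e 78 3a ea c6 69]
D3: mem[0x16..0x19] <- [2c 6e 78 3a]
query mem[0x01]=0x2c, mem[0x08]=0x27, mem[0x17]=0x6e, mem[0x04]=0x3a, mem[0x0b]=0xcc

MEM[0x01,0x08,0x17,0x04,0x0b] = 2c 27 6e 3a cc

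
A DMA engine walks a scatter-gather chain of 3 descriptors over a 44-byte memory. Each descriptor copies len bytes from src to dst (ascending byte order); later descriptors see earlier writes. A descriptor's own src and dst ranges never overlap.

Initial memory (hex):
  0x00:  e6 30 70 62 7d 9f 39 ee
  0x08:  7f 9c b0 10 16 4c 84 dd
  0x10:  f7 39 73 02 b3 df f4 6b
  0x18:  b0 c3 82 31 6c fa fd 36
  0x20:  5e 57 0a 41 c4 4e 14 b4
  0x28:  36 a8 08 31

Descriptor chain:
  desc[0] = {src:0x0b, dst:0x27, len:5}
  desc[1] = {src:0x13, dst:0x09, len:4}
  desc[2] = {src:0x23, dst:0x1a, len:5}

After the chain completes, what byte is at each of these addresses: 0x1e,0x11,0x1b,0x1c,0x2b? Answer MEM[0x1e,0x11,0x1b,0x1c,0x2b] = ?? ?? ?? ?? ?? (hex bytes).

MEM[0x1e,0x11,0x1b,0x1c,0x2b] = 10 39 c4 4e dd

[0] 0x0b->0x27 len=5 : 10 16 4c 84 dd
[1] 0x13->0x09 len=4 : 02 b3 df f4
[2] 0x23->0x1a len=5 : 41 c4 4e 14 10
query mem[0x1e]=0x10, mem[0x11]=0x39, mem[0x1b]=0xc4, mem[0x1c]=0x4e, mem[0x2b]=0xdd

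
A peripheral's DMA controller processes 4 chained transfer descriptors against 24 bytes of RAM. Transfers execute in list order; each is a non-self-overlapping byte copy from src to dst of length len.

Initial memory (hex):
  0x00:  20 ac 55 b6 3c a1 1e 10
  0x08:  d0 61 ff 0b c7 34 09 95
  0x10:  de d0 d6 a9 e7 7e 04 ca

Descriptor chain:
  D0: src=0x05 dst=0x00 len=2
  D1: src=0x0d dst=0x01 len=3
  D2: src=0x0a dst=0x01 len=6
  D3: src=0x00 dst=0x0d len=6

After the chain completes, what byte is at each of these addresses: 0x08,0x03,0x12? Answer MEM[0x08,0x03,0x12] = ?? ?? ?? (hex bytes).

#0 dst[0x00+2] := {0xa1,0x1e}
#1 dst[0x01+3] := {0x34,0x09,0x95}
#2 dst[0x01+6] := {0xff,0x0b,0xc7,0x34,0x09,0x95}
#3 dst[0x0d+6] := {0xa1,0xff,0x0b,0xc7,0x34,0x09}
query mem[0x08]=0xd0, mem[0x03]=0xc7, mem[0x12]=0x09

MEM[0x08,0x03,0x12] = d0 c7 09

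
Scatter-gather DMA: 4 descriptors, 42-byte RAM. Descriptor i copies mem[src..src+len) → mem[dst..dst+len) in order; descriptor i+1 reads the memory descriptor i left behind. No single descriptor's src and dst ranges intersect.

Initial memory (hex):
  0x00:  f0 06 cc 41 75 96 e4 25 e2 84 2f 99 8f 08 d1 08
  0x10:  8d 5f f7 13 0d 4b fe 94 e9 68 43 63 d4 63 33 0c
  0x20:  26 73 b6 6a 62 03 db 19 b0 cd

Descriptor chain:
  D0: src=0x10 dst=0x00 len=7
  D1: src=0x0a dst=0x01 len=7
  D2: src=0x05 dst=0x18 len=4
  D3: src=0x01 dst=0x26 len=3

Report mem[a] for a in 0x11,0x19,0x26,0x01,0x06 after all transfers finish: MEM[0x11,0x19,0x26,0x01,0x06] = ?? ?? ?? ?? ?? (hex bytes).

#0 dst[0x00+7] := {0x8d,0x5f,0xf7,0x13,0x0d,0x4b,0xfe}
#1 dst[0x01+7] := {0x2f,0x99,0x8f,0x08,0xd1,0x08,0x8d}
#2 dst[0x18+4] := {0xd1,0x08,0x8d,0xe2}
#3 dst[0x26+3] := {0x2f,0x99,0x8f}
query mem[0x11]=0x5f, mem[0x19]=0x08, mem[0x26]=0x2f, mem[0x01]=0x2f, mem[0x06]=0x08

MEM[0x11,0x19,0x26,0x01,0x06] = 5f 08 2f 2f 08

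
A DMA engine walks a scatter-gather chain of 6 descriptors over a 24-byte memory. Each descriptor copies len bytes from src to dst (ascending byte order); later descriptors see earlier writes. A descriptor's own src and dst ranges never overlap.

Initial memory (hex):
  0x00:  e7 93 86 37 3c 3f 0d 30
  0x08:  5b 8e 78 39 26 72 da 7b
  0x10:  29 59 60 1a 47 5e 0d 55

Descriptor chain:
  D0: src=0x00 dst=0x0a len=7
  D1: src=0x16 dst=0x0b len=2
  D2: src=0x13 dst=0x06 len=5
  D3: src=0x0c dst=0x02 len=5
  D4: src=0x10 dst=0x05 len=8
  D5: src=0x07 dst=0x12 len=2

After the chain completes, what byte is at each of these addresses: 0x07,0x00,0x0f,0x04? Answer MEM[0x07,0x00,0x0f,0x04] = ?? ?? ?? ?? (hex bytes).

D0: mem[0x0a..0x10] <- [e7 93 86 37 3c 3f 0d]
D1: mem[0x0b..0x0c] <- [0d 55]
D2: mem[0x06..0x0a] <- [1a 47 5e 0d 55]
D3: mem[0x02..0x06] <- [55 37 3c 3f 0d]
D4: mem[0x05..0x0c] <- [0d 59 60 1a 47 5e 0d 55]
D5: mem[0x12..0x13] <- [60 1a]
query mem[0x07]=0x60, mem[0x00]=0xe7, mem[0x0f]=0x3f, mem[0x04]=0x3c

MEM[0x07,0x00,0x0f,0x04] = 60 e7 3f 3c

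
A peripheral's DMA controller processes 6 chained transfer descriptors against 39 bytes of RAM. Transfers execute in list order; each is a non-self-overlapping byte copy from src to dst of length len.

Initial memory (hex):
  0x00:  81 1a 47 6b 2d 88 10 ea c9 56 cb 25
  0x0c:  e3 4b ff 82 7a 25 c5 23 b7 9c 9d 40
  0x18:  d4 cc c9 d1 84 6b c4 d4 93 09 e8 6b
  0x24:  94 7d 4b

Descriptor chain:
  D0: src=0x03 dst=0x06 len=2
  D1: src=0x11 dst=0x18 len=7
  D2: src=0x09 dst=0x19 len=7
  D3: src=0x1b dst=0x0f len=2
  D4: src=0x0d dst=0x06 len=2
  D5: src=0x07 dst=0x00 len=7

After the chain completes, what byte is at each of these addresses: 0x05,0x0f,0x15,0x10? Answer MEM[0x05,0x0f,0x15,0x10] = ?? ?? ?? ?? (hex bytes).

  after D0: wrote 2B at 0x06 = 6b2d
  after D1: wrote 7B at 0x18 = 25c523b79c9d40
  after D2: wrote 7B at 0x19 = 56cb25e34bff82
  after D3: wrote 2B at 0x0f = 25e3
  after D4: wrote 2B at 0x06 = 4bff
  after D5: wrote 7B at 0x00 = ffc956cb25e34b
query mem[0x05]=0xe3, mem[0x0f]=0x25, mem[0x15]=0x9c, mem[0x10]=0xe3

MEM[0x05,0x0f,0x15,0x10] = e3 25 9c e3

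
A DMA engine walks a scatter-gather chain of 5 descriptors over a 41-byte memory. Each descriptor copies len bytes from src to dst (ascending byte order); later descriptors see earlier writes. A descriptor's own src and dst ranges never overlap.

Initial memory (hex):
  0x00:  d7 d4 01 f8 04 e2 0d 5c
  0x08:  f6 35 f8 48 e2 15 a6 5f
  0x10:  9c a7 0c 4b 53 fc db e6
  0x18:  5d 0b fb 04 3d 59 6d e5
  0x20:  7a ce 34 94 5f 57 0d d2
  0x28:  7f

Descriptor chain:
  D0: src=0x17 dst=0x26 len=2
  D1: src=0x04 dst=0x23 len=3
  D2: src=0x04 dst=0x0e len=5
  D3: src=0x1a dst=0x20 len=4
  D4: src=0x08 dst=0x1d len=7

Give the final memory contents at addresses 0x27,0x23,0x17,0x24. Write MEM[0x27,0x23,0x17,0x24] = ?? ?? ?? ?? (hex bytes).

D0: mem[0x26..0x27] <- [e6 5d]
D1: mem[0x23..0x25] <- [04 e2 0d]
D2: mem[0x0e..0x12] <- [04 e2 0d 5c f6]
D3: mem[0x20..0x23] <- [fb 04 3d 59]
D4: mem[0x1d..0x23] <- [f6 35 f8 48 e2 15 04]
query mem[0x27]=0x5d, mem[0x23]=0x04, mem[0x17]=0xe6, mem[0x24]=0xe2

MEM[0x27,0x23,0x17,0x24] = 5d 04 e6 e2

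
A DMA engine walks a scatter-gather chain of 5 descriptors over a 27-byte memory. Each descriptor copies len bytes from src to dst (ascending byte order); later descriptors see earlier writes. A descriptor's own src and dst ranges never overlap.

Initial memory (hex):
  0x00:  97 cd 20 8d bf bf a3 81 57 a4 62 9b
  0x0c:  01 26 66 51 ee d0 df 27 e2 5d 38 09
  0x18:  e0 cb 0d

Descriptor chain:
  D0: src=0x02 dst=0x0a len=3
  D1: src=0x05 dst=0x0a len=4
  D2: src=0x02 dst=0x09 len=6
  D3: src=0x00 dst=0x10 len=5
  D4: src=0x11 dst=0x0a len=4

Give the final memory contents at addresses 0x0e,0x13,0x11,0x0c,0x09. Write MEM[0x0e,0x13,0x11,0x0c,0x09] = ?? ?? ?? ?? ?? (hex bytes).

[0] 0x02->0x0a len=3 : 20 8d bf
[1] 0x05->0x0a len=4 : bf a3 81 57
[2] 0x02->0x09 len=6 : 20 8d bf bf a3 81
[3] 0x00->0x10 len=5 : 97 cd 20 8d bf
[4] 0x11->0x0a len=4 : cd 20 8d bf
query mem[0x0e]=0x81, mem[0x13]=0x8d, mem[0x11]=0xcd, mem[0x0c]=0x8d, mem[0x09]=0x20

MEM[0x0e,0x13,0x11,0x0c,0x09] = 81 8d cd 8d 20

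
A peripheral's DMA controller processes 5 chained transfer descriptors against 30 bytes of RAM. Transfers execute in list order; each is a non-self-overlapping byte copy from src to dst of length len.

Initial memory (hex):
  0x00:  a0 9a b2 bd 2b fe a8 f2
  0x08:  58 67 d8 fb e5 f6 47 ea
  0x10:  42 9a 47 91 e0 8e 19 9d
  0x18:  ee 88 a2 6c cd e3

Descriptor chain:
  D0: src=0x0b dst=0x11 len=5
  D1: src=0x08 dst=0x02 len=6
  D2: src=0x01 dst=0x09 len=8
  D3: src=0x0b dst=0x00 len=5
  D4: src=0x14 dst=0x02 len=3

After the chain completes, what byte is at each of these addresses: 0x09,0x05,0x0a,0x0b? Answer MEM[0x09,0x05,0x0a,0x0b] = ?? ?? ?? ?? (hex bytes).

#0 dst[0x11+5] := {0xfb,0xe5,0xf6,0x47,0xea}
#1 dst[0x02+6] := {0x58,0x67,0xd8,0xfb,0xe5,0xf6}
#2 dst[0x09+8] := {0x9a,0x58,0x67,0xd8,0xfb,0xe5,0xf6,0x58}
#3 dst[0x00+5] := {0x67,0xd8,0xfb,0xe5,0xf6}
#4 dst[0x02+3] := {0x47,0xea,0x19}
query mem[0x09]=0x9a, mem[0x05]=0xfb, mem[0x0a]=0x58, mem[0x0b]=0x67

MEM[0x09,0x05,0x0a,0x0b] = 9a fb 58 67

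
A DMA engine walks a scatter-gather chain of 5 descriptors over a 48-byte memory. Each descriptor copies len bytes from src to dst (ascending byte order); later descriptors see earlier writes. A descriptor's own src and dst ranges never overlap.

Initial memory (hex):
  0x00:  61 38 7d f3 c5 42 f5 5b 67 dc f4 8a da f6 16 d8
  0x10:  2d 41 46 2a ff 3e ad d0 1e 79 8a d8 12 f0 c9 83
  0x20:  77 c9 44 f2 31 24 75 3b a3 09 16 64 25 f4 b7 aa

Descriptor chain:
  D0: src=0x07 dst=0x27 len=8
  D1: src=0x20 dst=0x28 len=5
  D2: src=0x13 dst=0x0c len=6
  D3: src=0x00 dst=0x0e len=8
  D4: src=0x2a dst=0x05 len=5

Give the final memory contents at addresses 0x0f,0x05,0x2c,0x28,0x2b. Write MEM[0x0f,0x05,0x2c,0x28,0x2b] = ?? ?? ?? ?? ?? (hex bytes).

MEM[0x0f,0x05,0x2c,0x28,0x2b] = 38 44 31 77 f2

  after D0: wrote 8B at 0x27 = 5b67dcf48adaf616
  after D1: wrote 5B at 0x28 = 77c944f231
  after D2: wrote 6B at 0x0c = 2aff3eadd01e
  after D3: wrote 8B at 0x0e = 61387df3c542f55b
  after D4: wrote 5B at 0x05 = 44f231f616
query mem[0x0f]=0x38, mem[0x05]=0x44, mem[0x2c]=0x31, mem[0x28]=0x77, mem[0x2b]=0xf2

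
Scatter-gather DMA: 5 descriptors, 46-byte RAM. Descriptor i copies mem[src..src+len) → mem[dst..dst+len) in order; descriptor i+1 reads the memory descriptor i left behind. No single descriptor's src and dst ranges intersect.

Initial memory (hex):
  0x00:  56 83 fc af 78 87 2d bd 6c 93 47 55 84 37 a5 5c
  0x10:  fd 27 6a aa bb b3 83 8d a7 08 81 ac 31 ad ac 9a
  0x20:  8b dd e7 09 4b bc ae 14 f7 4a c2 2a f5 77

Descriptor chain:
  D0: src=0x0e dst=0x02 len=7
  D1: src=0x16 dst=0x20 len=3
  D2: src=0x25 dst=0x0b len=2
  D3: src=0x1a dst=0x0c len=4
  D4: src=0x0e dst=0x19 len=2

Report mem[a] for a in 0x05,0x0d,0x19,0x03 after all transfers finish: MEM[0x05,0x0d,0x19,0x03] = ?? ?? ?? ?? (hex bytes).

  after D0: wrote 7B at 0x02 = a55cfd276aaabb
  after D1: wrote 3B at 0x20 = 838da7
  after D2: wrote 2B at 0x0b = bcae
  after D3: wrote 4B at 0x0c = 81ac31ad
  after D4: wrote 2B at 0x19 = 31ad
query mem[0x05]=0x27, mem[0x0d]=0xac, mem[0x19]=0x31, mem[0x03]=0x5c

MEM[0x05,0x0d,0x19,0x03] = 27 ac 31 5c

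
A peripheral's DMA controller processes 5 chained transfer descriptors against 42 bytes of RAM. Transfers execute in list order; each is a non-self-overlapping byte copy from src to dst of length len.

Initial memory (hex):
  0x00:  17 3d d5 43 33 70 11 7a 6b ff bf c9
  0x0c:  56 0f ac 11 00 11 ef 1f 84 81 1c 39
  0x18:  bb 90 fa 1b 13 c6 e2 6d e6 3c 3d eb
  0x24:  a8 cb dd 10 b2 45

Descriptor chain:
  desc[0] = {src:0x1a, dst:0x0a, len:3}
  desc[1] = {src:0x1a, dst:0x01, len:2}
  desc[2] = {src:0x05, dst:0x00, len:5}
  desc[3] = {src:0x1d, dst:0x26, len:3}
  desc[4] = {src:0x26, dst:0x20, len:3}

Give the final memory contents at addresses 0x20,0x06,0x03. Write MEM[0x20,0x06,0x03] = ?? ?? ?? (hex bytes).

[0] 0x1a->0x0a len=3 : fa 1b 13
[1] 0x1a->0x01 len=2 : fa 1b
[2] 0x05->0x00 len=5 : 70 11 7a 6b ff
[3] 0x1d->0x26 len=3 : c6 e2 6d
[4] 0x26->0x20 len=3 : c6 e2 6d
query mem[0x20]=0xc6, mem[0x06]=0x11, mem[0x03]=0x6b

MEM[0x20,0x06,0x03] = c6 11 6b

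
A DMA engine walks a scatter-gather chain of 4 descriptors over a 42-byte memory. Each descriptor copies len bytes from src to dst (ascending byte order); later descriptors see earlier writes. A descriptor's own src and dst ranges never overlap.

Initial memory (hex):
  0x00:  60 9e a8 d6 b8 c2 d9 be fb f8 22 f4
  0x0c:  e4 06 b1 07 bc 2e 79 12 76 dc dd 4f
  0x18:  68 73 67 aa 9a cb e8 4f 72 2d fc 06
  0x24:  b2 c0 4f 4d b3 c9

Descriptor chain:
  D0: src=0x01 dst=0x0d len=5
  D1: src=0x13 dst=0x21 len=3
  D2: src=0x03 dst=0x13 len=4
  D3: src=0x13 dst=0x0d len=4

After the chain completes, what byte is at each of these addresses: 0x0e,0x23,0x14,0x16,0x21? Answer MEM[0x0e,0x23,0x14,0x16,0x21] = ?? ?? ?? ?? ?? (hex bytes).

MEM[0x0e,0x23,0x14,0x16,0x21] = b8 dc b8 d9 12

  after D0: wrote 5B at 0x0d = 9ea8d6b8c2
  after D1: wrote 3B at 0x21 = 1276dc
  after D2: wrote 4B at 0x13 = d6b8c2d9
  after D3: wrote 4B at 0x0d = d6b8c2d9
query mem[0x0e]=0xb8, mem[0x23]=0xdc, mem[0x14]=0xb8, mem[0x16]=0xd9, mem[0x21]=0x12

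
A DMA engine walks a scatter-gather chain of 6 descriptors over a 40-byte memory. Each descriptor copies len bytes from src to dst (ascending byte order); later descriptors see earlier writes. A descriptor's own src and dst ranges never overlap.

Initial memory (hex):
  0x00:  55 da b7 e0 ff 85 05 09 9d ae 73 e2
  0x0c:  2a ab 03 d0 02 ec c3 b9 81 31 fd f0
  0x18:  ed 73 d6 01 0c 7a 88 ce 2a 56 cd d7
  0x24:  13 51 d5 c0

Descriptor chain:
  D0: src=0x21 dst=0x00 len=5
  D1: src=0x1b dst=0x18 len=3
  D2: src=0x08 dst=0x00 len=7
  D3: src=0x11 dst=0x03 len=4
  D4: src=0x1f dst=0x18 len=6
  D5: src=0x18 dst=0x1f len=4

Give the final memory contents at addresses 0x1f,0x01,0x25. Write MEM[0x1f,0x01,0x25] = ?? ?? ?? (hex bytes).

MEM[0x1f,0x01,0x25] = ce ae 51

D0: mem[0x00..0x04] <- [56 cd d7 13 51]
D1: mem[0x18..0x1a] <- [01 0c 7a]
D2: mem[0x00..0x06] <- [9d ae 73 e2 2a ab 03]
D3: mem[0x03..0x06] <- [ec c3 b9 81]
D4: mem[0x18..0x1d] <- [ce 2a 56 cd d7 13]
D5: mem[0x1f..0x22] <- [ce 2a 56 cd]
query mem[0x1f]=0xce, mem[0x01]=0xae, mem[0x25]=0x51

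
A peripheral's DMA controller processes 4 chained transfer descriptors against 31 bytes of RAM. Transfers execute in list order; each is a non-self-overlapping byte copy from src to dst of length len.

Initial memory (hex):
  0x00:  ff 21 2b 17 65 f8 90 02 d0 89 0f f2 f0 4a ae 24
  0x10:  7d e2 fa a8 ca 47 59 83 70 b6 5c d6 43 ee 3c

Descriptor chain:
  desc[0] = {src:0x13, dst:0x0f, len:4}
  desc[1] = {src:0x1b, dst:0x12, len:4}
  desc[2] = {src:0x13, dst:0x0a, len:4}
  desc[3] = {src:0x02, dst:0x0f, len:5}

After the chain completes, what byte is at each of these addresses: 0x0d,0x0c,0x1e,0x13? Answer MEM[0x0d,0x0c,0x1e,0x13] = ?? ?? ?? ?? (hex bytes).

  after D0: wrote 4B at 0x0f = a8ca4759
  after D1: wrote 4B at 0x12 = d643ee3c
  after D2: wrote 4B at 0x0a = 43ee3c59
  after D3: wrote 5B at 0x0f = 2b1765f890
query mem[0x0d]=0x59, mem[0x0c]=0x3c, mem[0x1e]=0x3c, mem[0x13]=0x90

MEM[0x0d,0x0c,0x1e,0x13] = 59 3c 3c 90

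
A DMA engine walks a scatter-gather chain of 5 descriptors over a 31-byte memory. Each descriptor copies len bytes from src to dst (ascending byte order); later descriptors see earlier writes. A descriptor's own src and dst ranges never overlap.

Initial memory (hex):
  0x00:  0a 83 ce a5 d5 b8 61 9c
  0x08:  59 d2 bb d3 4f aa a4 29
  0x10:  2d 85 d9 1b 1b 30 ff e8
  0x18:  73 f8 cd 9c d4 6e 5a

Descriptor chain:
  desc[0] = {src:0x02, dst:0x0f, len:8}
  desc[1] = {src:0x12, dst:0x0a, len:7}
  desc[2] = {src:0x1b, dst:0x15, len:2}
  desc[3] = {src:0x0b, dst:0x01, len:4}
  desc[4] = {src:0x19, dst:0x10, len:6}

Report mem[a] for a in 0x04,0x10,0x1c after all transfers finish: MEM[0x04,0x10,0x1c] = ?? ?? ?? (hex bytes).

MEM[0x04,0x10,0x1c] = d2 f8 d4

[0] 0x02->0x0f len=8 : ce a5 d5 b8 61 9c 59 d2
[1] 0x12->0x0a len=7 : b8 61 9c 59 d2 e8 73
[2] 0x1b->0x15 len=2 : 9c d4
[3] 0x0b->0x01 len=4 : 61 9c 59 d2
[4] 0x19->0x10 len=6 : f8 cd 9c d4 6e 5a
query mem[0x04]=0xd2, mem[0x10]=0xf8, mem[0x1c]=0xd4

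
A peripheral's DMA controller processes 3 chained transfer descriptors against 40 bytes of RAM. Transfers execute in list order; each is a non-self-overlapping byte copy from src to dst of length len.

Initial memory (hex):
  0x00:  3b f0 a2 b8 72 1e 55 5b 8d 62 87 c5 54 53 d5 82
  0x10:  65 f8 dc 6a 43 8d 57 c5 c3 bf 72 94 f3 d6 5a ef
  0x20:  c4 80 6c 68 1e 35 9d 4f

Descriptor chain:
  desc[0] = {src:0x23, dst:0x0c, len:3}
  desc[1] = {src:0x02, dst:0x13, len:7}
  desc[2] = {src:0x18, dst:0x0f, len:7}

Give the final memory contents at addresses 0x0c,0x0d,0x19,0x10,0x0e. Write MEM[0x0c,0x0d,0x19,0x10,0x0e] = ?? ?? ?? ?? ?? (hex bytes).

#0 dst[0x0c+3] := {0x68,0x1e,0x35}
#1 dst[0x13+7] := {0xa2,0xb8,0x72,0x1e,0x55,0x5b,0x8d}
#2 dst[0x0f+7] := {0x5b,0x8d,0x72,0x94,0xf3,0xd6,0x5a}
query mem[0x0c]=0x68, mem[0x0d]=0x1e, mem[0x19]=0x8d, mem[0x10]=0x8d, mem[0x0e]=0x35

MEM[0x0c,0x0d,0x19,0x10,0x0e] = 68 1e 8d 8d 35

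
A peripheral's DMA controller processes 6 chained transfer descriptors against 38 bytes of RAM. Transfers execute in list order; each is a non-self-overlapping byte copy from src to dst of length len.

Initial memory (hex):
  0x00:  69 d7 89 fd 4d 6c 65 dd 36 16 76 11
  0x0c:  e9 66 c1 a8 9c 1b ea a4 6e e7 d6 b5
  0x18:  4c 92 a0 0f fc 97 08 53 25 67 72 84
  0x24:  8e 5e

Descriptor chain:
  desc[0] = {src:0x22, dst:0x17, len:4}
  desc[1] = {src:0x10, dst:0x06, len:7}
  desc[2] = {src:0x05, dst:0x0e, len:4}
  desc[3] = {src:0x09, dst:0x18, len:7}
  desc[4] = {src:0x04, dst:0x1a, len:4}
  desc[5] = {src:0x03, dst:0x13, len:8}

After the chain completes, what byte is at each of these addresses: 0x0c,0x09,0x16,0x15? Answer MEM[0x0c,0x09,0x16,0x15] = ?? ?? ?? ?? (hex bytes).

D0: mem[0x17..0x1a] <- [72 84 8e 5e]
D1: mem[0x06..0x0c] <- [9c 1b ea a4 6e e7 d6]
D2: mem[0x0e..0x11] <- [6c 9c 1b ea]
D3: mem[0x18..0x1e] <- [a4 6e e7 d6 66 6c 9c]
D4: mem[0x1a..0x1d] <- [4d 6c 9c 1b]
D5: mem[0x13..0x1a] <- [fd 4d 6c 9c 1b ea a4 6e]
query mem[0x0c]=0xd6, mem[0x09]=0xa4, mem[0x16]=0x9c, mem[0x15]=0x6c

MEM[0x0c,0x09,0x16,0x15] = d6 a4 9c 6c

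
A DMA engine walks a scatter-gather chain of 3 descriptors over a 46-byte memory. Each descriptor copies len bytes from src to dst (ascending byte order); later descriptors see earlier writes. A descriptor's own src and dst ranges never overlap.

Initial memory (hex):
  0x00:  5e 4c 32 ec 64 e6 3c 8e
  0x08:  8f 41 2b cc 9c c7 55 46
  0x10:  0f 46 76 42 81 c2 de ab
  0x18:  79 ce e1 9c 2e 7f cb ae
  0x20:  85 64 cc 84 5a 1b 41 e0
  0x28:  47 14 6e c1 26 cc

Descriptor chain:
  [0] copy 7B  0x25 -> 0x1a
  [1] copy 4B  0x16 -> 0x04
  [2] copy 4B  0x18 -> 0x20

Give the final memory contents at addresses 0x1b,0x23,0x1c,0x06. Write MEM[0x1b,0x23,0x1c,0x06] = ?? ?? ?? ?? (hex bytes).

[0] 0x25->0x1a len=7 : 1b 41 e0 47 14 6e c1
[1] 0x16->0x04 len=4 : de ab 79 ce
[2] 0x18->0x20 len=4 : 79 ce 1b 41
query mem[0x1b]=0x41, mem[0x23]=0x41, mem[0x1c]=0xe0, mem[0x06]=0x79

MEM[0x1b,0x23,0x1c,0x06] = 41 41 e0 79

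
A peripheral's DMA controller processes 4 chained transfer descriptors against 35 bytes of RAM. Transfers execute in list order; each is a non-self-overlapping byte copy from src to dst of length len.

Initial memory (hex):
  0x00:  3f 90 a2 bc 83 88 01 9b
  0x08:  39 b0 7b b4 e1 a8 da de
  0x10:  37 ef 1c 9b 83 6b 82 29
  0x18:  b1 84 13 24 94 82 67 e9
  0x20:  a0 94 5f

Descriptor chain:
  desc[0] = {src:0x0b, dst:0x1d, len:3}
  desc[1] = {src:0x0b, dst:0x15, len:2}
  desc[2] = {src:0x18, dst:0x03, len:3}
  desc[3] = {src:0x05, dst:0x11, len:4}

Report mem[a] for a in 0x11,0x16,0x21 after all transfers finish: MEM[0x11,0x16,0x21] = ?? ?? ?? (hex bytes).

MEM[0x11,0x16,0x21] = 13 e1 94

#0 dst[0x1d+3] := {0xb4,0xe1,0xa8}
#1 dst[0x15+2] := {0xb4,0xe1}
#2 dst[0x03+3] := {0xb1,0x84,0x13}
#3 dst[0x11+4] := {0x13,0x01,0x9b,0x39}
query mem[0x11]=0x13, mem[0x16]=0xe1, mem[0x21]=0x94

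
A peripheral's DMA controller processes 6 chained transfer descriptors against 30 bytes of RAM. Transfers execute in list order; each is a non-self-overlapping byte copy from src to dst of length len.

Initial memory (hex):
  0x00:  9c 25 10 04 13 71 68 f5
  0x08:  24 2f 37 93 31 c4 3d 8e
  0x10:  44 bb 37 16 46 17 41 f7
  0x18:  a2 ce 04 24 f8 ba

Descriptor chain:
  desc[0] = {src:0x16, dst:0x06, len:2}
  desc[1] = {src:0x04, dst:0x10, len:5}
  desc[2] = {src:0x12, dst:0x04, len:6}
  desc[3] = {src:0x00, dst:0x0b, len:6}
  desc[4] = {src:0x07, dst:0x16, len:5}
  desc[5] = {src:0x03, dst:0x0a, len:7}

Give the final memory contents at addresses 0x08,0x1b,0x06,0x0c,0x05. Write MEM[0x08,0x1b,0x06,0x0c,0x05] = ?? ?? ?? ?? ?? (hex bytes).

[0] 0x16->0x06 len=2 : 41 f7
[1] 0x04->0x10 len=5 : 13 71 41 f7 24
[2] 0x12->0x04 len=6 : 41 f7 24 17 41 f7
[3] 0x00->0x0b len=6 : 9c 25 10 04 41 f7
[4] 0x07->0x16 len=5 : 17 41 f7 37 9c
[5] 0x03->0x0a len=7 : 04 41 f7 24 17 41 f7
query mem[0x08]=0x41, mem[0x1b]=0x24, mem[0x06]=0x24, mem[0x0c]=0xf7, mem[0x05]=0xf7

MEM[0x08,0x1b,0x06,0x0c,0x05] = 41 24 24 f7 f7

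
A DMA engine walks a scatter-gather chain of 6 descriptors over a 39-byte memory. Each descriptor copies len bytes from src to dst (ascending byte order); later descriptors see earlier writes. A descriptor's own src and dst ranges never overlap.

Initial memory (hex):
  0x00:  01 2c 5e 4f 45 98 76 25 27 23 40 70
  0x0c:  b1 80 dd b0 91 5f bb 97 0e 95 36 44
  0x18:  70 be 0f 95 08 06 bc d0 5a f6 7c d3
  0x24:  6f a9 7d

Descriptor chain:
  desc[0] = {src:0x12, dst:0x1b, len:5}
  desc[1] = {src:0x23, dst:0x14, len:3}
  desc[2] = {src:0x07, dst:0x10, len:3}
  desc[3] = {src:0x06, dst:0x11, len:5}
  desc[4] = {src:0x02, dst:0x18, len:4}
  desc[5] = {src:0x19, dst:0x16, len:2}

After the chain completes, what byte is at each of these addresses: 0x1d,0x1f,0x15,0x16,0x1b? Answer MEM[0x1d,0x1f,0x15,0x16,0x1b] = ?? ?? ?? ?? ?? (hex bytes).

MEM[0x1d,0x1f,0x15,0x16,0x1b] = 0e 36 40 4f 98

  after D0: wrote 5B at 0x1b = bb970e9536
  after D1: wrote 3B at 0x14 = d36fa9
  after D2: wrote 3B at 0x10 = 252723
  after D3: wrote 5B at 0x11 = 7625272340
  after D4: wrote 4B at 0x18 = 5e4f4598
  after D5: wrote 2B at 0x16 = 4f45
query mem[0x1d]=0x0e, mem[0x1f]=0x36, mem[0x15]=0x40, mem[0x16]=0x4f, mem[0x1b]=0x98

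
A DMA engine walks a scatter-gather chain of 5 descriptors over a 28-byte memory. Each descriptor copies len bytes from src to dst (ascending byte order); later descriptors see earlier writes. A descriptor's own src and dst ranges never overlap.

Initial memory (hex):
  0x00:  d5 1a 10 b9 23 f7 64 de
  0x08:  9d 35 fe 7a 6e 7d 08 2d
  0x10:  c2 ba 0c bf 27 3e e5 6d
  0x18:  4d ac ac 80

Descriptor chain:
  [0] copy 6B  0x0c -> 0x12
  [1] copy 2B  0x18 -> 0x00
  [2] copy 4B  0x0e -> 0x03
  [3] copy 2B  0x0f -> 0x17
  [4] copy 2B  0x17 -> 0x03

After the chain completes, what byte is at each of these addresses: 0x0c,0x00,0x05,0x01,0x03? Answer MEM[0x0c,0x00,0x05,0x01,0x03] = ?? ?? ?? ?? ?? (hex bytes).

MEM[0x0c,0x00,0x05,0x01,0x03] = 6e 4d c2 ac 2d

#0 dst[0x12+6] := {0x6e,0x7d,0x08,0x2d,0xc2,0xba}
#1 dst[0x00+2] := {0x4d,0xac}
#2 dst[0x03+4] := {0x08,0x2d,0xc2,0xba}
#3 dst[0x17+2] := {0x2d,0xc2}
#4 dst[0x03+2] := {0x2d,0xc2}
query mem[0x0c]=0x6e, mem[0x00]=0x4d, mem[0x05]=0xc2, mem[0x01]=0xac, mem[0x03]=0x2d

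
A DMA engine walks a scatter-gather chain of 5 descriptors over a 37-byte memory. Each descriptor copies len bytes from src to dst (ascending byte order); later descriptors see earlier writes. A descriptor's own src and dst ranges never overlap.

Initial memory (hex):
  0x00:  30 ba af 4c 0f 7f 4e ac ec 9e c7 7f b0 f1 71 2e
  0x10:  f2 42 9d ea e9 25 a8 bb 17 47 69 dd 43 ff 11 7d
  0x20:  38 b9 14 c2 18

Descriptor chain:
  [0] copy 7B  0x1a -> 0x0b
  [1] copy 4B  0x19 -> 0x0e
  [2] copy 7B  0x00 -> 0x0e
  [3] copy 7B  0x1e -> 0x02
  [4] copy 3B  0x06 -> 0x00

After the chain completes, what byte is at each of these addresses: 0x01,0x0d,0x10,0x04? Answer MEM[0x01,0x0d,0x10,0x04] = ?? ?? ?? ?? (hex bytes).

[0] 0x1a->0x0b len=7 : 69 dd 43 ff 11 7d 38
[1] 0x19->0x0e len=4 : 47 69 dd 43
[2] 0x00->0x0e len=7 : 30 ba af 4c 0f 7f 4e
[3] 0x1e->0x02 len=7 : 11 7d 38 b9 14 c2 18
[4] 0x06->0x00 len=3 : 14 c2 18
query mem[0x01]=0xc2, mem[0x0d]=0x43, mem[0x10]=0xaf, mem[0x04]=0x38

MEM[0x01,0x0d,0x10,0x04] = c2 43 af 38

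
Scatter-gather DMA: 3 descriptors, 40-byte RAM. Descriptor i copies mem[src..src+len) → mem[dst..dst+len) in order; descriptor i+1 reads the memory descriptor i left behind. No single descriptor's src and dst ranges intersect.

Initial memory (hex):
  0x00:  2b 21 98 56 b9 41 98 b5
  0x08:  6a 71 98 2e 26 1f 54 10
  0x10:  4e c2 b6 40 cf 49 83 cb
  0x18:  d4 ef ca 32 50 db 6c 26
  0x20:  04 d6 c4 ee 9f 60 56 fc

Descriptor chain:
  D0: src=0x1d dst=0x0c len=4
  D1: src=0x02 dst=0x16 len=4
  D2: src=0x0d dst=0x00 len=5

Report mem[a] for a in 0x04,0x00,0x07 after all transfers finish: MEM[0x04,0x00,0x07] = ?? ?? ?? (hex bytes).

MEM[0x04,0x00,0x07] = c2 6c b5

D0: mem[0x0c..0x0f] <- [db 6c 26 04]
D1: mem[0x16..0x19] <- [98 56 b9 41]
D2: mem[0x00..0x04] <- [6c 26 04 4e c2]
query mem[0x04]=0xc2, mem[0x00]=0x6c, mem[0x07]=0xb5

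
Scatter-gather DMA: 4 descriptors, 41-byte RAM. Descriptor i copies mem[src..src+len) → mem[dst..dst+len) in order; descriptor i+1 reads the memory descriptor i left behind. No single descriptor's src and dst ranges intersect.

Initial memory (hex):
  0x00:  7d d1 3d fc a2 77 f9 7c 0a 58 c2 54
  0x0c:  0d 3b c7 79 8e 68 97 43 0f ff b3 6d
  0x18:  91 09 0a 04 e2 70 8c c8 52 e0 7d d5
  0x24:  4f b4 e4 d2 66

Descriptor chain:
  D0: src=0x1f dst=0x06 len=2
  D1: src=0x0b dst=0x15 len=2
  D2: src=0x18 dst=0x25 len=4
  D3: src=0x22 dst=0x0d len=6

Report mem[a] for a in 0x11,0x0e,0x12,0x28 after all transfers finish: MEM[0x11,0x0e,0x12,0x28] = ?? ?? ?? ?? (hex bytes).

MEM[0x11,0x0e,0x12,0x28] = 09 d5 0a 04

D0: mem[0x06..0x07] <- [c8 52]
D1: mem[0x15..0x16] <- [54 0d]
D2: mem[0x25..0x28] <- [91 09 0a 04]
D3: mem[0x0d..0x12] <- [7d d5 4f 91 09 0a]
query mem[0x11]=0x09, mem[0x0e]=0xd5, mem[0x12]=0x0a, mem[0x28]=0x04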